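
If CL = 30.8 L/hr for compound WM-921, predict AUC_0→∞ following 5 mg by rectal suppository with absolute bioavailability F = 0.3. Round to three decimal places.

AUC = 0.049 mg/L·hr

AUC_0→∞ = F × Dose / CL
        = 0.3 × 5 / 30.8 = 0.0487013 mg/L·hr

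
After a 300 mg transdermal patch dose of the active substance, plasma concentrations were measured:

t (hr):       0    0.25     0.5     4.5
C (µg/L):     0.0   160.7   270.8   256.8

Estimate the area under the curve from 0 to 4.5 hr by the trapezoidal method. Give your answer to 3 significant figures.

AUC = 1130 µg/L·hr

Trapezoidal AUC_0→4.5:
  [0→0.25]: (0.0+160.7)/2 × 0.25 = 20.0875
  [0.25→0.5]: (160.7+270.8)/2 × 0.25 = 53.9375
  [0.5→4.5]: (270.8+256.8)/2 × 4 = 1055.2
  Sum = 1129.225 µg/L·hr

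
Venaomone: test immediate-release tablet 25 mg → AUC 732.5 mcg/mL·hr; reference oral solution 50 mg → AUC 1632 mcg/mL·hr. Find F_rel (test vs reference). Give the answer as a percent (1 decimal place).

F_rel = 89.8%

F_rel = (AUC_test/D_test) / (AUC_ref/D_ref)
      = (732.5/25) / (1632/50)
      = 29.3 / 32.64 = 0.8977 = 89.77%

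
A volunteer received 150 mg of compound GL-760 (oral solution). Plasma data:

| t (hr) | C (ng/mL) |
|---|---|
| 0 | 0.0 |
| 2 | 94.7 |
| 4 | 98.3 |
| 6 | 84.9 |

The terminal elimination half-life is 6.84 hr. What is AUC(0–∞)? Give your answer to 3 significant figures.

Trapezoidal AUC_0→6:
  [0→2]: (0.0+94.7)/2 × 2 = 94.7
  [2→4]: (94.7+98.3)/2 × 2 = 193.0
  [4→6]: (98.3+84.9)/2 × 2 = 183.2
  Sum = 470.9 ng/mL·hr
k_e = ln2 / t½ = 0.693147 / 6.84 = 0.1013 hr^-1
Extrapolated tail: C_last / k_e = 84.9 / 0.1013 = 838.105
AUC_0→∞ = 470.9 + 838.105 = 1309.005 ng/mL·hr

AUC = 1310 ng/mL·hr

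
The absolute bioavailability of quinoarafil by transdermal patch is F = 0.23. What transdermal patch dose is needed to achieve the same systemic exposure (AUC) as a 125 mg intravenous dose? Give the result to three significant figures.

D_transdermal = 543 mg

For equal systemic exposure: F × D_ev = D_iv
D_ev = D_iv / F = 125 / 0.23 = 543.478 mg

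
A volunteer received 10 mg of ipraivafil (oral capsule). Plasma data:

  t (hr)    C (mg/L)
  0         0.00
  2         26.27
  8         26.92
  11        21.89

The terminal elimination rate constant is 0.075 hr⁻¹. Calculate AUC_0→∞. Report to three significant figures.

Trapezoidal AUC_0→11:
  [0→2]: (0.00+26.27)/2 × 2 = 26.27
  [2→8]: (26.27+26.92)/2 × 6 = 159.57
  [8→11]: (26.92+21.89)/2 × 3 = 73.215
  Sum = 259.055 mg/L·hr
Extrapolated tail: C_last / k_e = 21.89 / 0.075 = 291.867
AUC_0→∞ = 259.055 + 291.867 = 550.922 mg/L·hr

AUC = 551 mg/L·hr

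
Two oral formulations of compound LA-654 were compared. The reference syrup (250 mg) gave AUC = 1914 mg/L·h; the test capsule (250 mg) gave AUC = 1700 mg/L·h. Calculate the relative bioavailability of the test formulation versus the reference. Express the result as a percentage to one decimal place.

F_rel = (AUC_test/D_test) / (AUC_ref/D_ref)
      = (1700/250) / (1914/250)
      = 6.8 / 7.656 = 0.8882 = 88.82%

F_rel = 88.8%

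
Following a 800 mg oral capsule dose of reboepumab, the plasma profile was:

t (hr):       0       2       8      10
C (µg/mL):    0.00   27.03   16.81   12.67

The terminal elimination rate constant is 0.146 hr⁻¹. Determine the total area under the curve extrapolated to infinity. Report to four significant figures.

AUC = 274.8 µg/mL·hr

Trapezoidal AUC_0→10:
  [0→2]: (0.00+27.03)/2 × 2 = 27.03
  [2→8]: (27.03+16.81)/2 × 6 = 131.52
  [8→10]: (16.81+12.67)/2 × 2 = 29.48
  Sum = 188.03 µg/mL·hr
Extrapolated tail: C_last / k_e = 12.67 / 0.146 = 86.781
AUC_0→∞ = 188.03 + 86.781 = 274.811 µg/mL·hr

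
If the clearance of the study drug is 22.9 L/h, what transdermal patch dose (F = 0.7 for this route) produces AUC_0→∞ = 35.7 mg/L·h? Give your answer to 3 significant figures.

Dose = CL × AUC_0→∞ / F
     = 22.9 × 35.7 / 0.7 = 1167.9 mg

Dose = 1170 mg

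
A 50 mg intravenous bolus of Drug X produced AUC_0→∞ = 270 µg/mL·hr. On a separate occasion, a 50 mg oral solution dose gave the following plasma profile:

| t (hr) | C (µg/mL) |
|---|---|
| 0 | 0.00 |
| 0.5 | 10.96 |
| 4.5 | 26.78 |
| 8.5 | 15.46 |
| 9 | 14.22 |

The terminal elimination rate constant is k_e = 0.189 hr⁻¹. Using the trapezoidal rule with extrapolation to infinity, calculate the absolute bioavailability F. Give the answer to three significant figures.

F = 0.909

Trapezoidal AUC_0→9 (oral solution):
  [0→0.5]: (0.00+10.96)/2 × 0.5 = 2.74
  [0.5→4.5]: (10.96+26.78)/2 × 4 = 75.48
  [4.5→8.5]: (26.78+15.46)/2 × 4 = 84.48
  [8.5→9]: (15.46+14.22)/2 × 0.5 = 7.42
  Sum = 170.12 µg/mL·hr
Tail: C_last/k_e = 14.22/0.189 = 75.238
AUC_0→∞ (oral solution) = 170.12 + 75.238 = 245.358 µg/mL·hr
F = (AUC_ev/D_ev)/(AUC_iv/D_iv) = (245.358/50)/(270/50) = 4.90716/5.4 = 0.9087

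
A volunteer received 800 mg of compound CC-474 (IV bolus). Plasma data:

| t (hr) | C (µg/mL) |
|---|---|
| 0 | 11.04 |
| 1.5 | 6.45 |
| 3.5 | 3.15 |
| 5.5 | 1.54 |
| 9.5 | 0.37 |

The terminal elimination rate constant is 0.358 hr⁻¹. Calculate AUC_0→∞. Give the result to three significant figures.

AUC = 32.3 µg/mL·hr

Trapezoidal AUC_0→9.5:
  [0→1.5]: (11.04+6.45)/2 × 1.5 = 13.1175
  [1.5→3.5]: (6.45+3.15)/2 × 2 = 9.6
  [3.5→5.5]: (3.15+1.54)/2 × 2 = 4.69
  [5.5→9.5]: (1.54+0.37)/2 × 4 = 3.82
  Sum = 31.2275 µg/mL·hr
Extrapolated tail: C_last / k_e = 0.37 / 0.358 = 1.034
AUC_0→∞ = 31.2275 + 1.034 = 32.2615 µg/mL·hr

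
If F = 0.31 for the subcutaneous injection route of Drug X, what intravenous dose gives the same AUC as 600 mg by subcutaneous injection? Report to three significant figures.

D_iv = 186 mg

Systemic exposure from an extravascular dose = F × D_ev, so the equivalent IV dose is F × D_ev.
D_iv = F × D_ev = 0.31 × 600 = 186 mg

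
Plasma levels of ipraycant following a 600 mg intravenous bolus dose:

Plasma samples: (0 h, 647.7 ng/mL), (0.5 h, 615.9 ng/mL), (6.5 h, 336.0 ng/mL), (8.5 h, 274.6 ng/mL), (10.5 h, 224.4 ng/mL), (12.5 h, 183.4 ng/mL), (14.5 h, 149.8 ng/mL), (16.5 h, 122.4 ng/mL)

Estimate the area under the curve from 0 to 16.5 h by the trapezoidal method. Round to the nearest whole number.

Trapezoidal AUC_0→16.5:
  [0→0.5]: (647.7+615.9)/2 × 0.5 = 315.9
  [0.5→6.5]: (615.9+336.0)/2 × 6 = 2855.7
  [6.5→8.5]: (336.0+274.6)/2 × 2 = 610.6
  [8.5→10.5]: (274.6+224.4)/2 × 2 = 499.0
  [10.5→12.5]: (224.4+183.4)/2 × 2 = 407.8
  [12.5→14.5]: (183.4+149.8)/2 × 2 = 333.2
  [14.5→16.5]: (149.8+122.4)/2 × 2 = 272.2
  Sum = 5294.4 ng/mL·h

AUC = 5294 ng/mL·h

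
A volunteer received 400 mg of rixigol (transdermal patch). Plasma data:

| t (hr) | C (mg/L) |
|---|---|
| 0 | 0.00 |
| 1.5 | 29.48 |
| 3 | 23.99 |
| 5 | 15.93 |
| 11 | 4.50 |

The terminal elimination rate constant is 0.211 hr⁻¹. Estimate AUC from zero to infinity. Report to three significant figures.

AUC = 185 mg/L·hr

Trapezoidal AUC_0→11:
  [0→1.5]: (0.00+29.48)/2 × 1.5 = 22.11
  [1.5→3]: (29.48+23.99)/2 × 1.5 = 40.1025
  [3→5]: (23.99+15.93)/2 × 2 = 39.92
  [5→11]: (15.93+4.50)/2 × 6 = 61.29
  Sum = 163.4225 mg/L·hr
Extrapolated tail: C_last / k_e = 4.50 / 0.211 = 21.327
AUC_0→∞ = 163.4225 + 21.327 = 184.7495 mg/L·hr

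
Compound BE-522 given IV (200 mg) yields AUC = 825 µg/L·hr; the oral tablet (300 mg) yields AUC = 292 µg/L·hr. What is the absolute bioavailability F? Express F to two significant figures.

F = 0.24

F = (AUC_ev / D_ev) / (AUC_iv / D_iv)
  = (292/300) / (825/200)
  = 0.973333 / 4.125 = 0.2360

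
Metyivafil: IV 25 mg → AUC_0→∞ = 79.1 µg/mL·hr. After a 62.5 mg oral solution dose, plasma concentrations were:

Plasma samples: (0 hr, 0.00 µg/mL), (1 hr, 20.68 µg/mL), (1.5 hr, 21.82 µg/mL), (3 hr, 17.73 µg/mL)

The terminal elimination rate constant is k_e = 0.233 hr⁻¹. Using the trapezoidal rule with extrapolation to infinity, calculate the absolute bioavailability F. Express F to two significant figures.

F = 0.64

Trapezoidal AUC_0→3 (oral solution):
  [0→1]: (0.00+20.68)/2 × 1 = 10.34
  [1→1.5]: (20.68+21.82)/2 × 0.5 = 10.625
  [1.5→3]: (21.82+17.73)/2 × 1.5 = 29.6625
  Sum = 50.6275 µg/mL·hr
Tail: C_last/k_e = 17.73/0.233 = 76.094
AUC_0→∞ (oral solution) = 50.6275 + 76.094 = 126.7215 µg/mL·hr
F = (AUC_ev/D_ev)/(AUC_iv/D_iv) = (126.7215/62.5)/(79.1/25) = 2.027544/3.164 = 0.6408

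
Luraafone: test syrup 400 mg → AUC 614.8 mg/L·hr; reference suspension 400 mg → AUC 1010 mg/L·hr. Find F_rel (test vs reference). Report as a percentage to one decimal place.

F_rel = 60.9%

F_rel = (AUC_test/D_test) / (AUC_ref/D_ref)
      = (614.8/400) / (1010/400)
      = 1.537 / 2.525 = 0.6087 = 60.87%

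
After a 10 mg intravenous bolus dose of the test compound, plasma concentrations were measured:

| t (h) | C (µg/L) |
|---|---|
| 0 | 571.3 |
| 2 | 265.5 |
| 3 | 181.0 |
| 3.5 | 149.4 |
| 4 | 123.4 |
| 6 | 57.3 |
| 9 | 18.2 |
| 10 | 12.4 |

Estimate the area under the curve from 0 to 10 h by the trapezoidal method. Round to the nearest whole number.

AUC = 1520 µg/L·h

Trapezoidal AUC_0→10:
  [0→2]: (571.3+265.5)/2 × 2 = 836.8
  [2→3]: (265.5+181.0)/2 × 1 = 223.25
  [3→3.5]: (181.0+149.4)/2 × 0.5 = 82.6
  [3.5→4]: (149.4+123.4)/2 × 0.5 = 68.2
  [4→6]: (123.4+57.3)/2 × 2 = 180.7
  [6→9]: (57.3+18.2)/2 × 3 = 113.25
  [9→10]: (18.2+12.4)/2 × 1 = 15.3
  Sum = 1520.1 µg/L·h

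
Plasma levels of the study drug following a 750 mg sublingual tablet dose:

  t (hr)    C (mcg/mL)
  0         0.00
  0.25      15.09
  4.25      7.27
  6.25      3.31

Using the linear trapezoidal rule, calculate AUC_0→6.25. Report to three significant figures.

AUC = 57.2 mcg/mL·hr

Trapezoidal AUC_0→6.25:
  [0→0.25]: (0.00+15.09)/2 × 0.25 = 1.88625
  [0.25→4.25]: (15.09+7.27)/2 × 4 = 44.72
  [4.25→6.25]: (7.27+3.31)/2 × 2 = 10.58
  Sum = 57.18625 mcg/mL·hr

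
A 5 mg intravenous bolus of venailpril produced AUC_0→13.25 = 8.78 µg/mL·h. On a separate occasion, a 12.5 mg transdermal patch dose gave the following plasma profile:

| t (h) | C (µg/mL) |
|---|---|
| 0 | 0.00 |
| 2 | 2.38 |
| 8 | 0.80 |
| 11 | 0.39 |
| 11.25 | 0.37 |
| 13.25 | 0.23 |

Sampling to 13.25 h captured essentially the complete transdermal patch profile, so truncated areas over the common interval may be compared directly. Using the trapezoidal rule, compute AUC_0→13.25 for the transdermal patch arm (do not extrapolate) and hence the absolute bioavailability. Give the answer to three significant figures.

Trapezoidal AUC_0→13.25 (transdermal patch):
  [0→2]: (0.00+2.38)/2 × 2 = 2.38
  [2→8]: (2.38+0.80)/2 × 6 = 9.54
  [8→11]: (0.80+0.39)/2 × 3 = 1.785
  [11→11.25]: (0.39+0.37)/2 × 0.25 = 0.095
  [11.25→13.25]: (0.37+0.23)/2 × 2 = 0.6
  Sum = 14.4 µg/mL·h
F = (AUC_ev/D_ev)/(AUC_iv/D_iv) = (14.4/12.5)/(8.78/5) = 1.152/1.756 = 0.6560

F = 0.656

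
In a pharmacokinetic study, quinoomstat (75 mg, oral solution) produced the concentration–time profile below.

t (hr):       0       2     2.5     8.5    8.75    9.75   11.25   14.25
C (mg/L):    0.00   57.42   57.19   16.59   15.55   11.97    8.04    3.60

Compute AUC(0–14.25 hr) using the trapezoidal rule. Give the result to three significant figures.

AUC = 358 mg/L·hr

Trapezoidal AUC_0→14.25:
  [0→2]: (0.00+57.42)/2 × 2 = 57.42
  [2→2.5]: (57.42+57.19)/2 × 0.5 = 28.6525
  [2.5→8.5]: (57.19+16.59)/2 × 6 = 221.34
  [8.5→8.75]: (16.59+15.55)/2 × 0.25 = 4.0175
  [8.75→9.75]: (15.55+11.97)/2 × 1 = 13.76
  [9.75→11.25]: (11.97+8.04)/2 × 1.5 = 15.0075
  [11.25→14.25]: (8.04+3.60)/2 × 3 = 17.46
  Sum = 357.6575 mg/L·hr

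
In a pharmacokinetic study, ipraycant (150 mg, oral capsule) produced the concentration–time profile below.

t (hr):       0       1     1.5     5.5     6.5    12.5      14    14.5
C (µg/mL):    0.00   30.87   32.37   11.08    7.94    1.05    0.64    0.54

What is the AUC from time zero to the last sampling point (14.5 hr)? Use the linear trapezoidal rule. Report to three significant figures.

AUC = 156 µg/mL·hr

Trapezoidal AUC_0→14.5:
  [0→1]: (0.00+30.87)/2 × 1 = 15.435
  [1→1.5]: (30.87+32.37)/2 × 0.5 = 15.81
  [1.5→5.5]: (32.37+11.08)/2 × 4 = 86.9
  [5.5→6.5]: (11.08+7.94)/2 × 1 = 9.51
  [6.5→12.5]: (7.94+1.05)/2 × 6 = 26.97
  [12.5→14]: (1.05+0.64)/2 × 1.5 = 1.2675
  [14→14.5]: (0.64+0.54)/2 × 0.5 = 0.295
  Sum = 156.1875 µg/mL·hr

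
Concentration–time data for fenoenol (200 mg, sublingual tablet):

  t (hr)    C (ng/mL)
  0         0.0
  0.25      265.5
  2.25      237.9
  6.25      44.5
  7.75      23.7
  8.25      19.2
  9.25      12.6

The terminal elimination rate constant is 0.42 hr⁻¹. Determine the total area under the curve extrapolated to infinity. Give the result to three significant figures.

Trapezoidal AUC_0→9.25:
  [0→0.25]: (0.0+265.5)/2 × 0.25 = 33.1875
  [0.25→2.25]: (265.5+237.9)/2 × 2 = 503.4
  [2.25→6.25]: (237.9+44.5)/2 × 4 = 564.8
  [6.25→7.75]: (44.5+23.7)/2 × 1.5 = 51.15
  [7.75→8.25]: (23.7+19.2)/2 × 0.5 = 10.725
  [8.25→9.25]: (19.2+12.6)/2 × 1 = 15.9
  Sum = 1179.1625 ng/mL·hr
Extrapolated tail: C_last / k_e = 12.6 / 0.42 = 30.000
AUC_0→∞ = 1179.1625 + 30.000 = 1209.1625 ng/mL·hr

AUC = 1210 ng/mL·hr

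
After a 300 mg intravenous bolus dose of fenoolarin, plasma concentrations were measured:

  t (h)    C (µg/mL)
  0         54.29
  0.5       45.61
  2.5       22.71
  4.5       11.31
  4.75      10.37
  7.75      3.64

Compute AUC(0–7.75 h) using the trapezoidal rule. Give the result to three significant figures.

AUC = 151 µg/mL·h

Trapezoidal AUC_0→7.75:
  [0→0.5]: (54.29+45.61)/2 × 0.5 = 24.975
  [0.5→2.5]: (45.61+22.71)/2 × 2 = 68.32
  [2.5→4.5]: (22.71+11.31)/2 × 2 = 34.02
  [4.5→4.75]: (11.31+10.37)/2 × 0.25 = 2.71
  [4.75→7.75]: (10.37+3.64)/2 × 3 = 21.015
  Sum = 151.04 µg/mL·h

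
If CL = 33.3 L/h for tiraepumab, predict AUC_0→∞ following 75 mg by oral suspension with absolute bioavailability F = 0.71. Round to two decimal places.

AUC = 1.60 mg/L·h

AUC_0→∞ = F × Dose / CL
        = 0.71 × 75 / 33.3 = 1.5991 mg/L·h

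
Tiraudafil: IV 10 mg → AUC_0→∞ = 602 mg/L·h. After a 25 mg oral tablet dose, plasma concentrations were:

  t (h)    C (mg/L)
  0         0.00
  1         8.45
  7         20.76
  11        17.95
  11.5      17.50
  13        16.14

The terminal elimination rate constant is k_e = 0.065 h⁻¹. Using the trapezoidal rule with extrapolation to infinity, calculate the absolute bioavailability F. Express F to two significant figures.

Trapezoidal AUC_0→13 (oral tablet):
  [0→1]: (0.00+8.45)/2 × 1 = 4.225
  [1→7]: (8.45+20.76)/2 × 6 = 87.63
  [7→11]: (20.76+17.95)/2 × 4 = 77.42
  [11→11.5]: (17.95+17.50)/2 × 0.5 = 8.8625
  [11.5→13]: (17.50+16.14)/2 × 1.5 = 25.23
  Sum = 203.3675 mg/L·h
Tail: C_last/k_e = 16.14/0.065 = 248.308
AUC_0→∞ (oral tablet) = 203.3675 + 248.308 = 451.6755 mg/L·h
F = (AUC_ev/D_ev)/(AUC_iv/D_iv) = (451.6755/25)/(602/10) = 18.06702/60.2 = 0.3001

F = 0.30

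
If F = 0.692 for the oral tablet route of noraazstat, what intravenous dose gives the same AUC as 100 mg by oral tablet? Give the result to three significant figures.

Systemic exposure from an extravascular dose = F × D_ev, so the equivalent IV dose is F × D_ev.
D_iv = F × D_ev = 0.692 × 100 = 69.2 mg

D_iv = 69.2 mg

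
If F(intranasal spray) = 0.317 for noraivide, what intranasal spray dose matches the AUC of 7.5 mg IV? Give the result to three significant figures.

For equal systemic exposure: F × D_ev = D_iv
D_ev = D_iv / F = 7.5 / 0.317 = 23.6593 mg

D_intranasal = 23.7 mg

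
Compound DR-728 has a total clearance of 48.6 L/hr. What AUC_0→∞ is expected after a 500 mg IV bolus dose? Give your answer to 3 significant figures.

AUC = 10.3 mg/L·hr

AUC_0→∞ = Dose_iv / CL
        = 500 / 48.6 = 10.2881 mg/L·hr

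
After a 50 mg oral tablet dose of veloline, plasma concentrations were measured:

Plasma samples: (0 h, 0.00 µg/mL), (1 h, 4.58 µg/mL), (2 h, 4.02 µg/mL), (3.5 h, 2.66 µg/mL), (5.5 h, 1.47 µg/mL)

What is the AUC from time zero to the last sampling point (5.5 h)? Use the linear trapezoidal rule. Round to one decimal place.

Trapezoidal AUC_0→5.5:
  [0→1]: (0.00+4.58)/2 × 1 = 2.29
  [1→2]: (4.58+4.02)/2 × 1 = 4.3
  [2→3.5]: (4.02+2.66)/2 × 1.5 = 5.01
  [3.5→5.5]: (2.66+1.47)/2 × 2 = 4.13
  Sum = 15.73 µg/mL·h

AUC = 15.7 µg/mL·h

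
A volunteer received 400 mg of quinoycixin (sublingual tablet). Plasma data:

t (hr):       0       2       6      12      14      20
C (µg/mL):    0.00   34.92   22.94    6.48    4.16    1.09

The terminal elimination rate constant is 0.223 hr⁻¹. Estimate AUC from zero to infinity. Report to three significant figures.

Trapezoidal AUC_0→20:
  [0→2]: (0.00+34.92)/2 × 2 = 34.92
  [2→6]: (34.92+22.94)/2 × 4 = 115.72
  [6→12]: (22.94+6.48)/2 × 6 = 88.26
  [12→14]: (6.48+4.16)/2 × 2 = 10.64
  [14→20]: (4.16+1.09)/2 × 6 = 15.75
  Sum = 265.29 µg/mL·hr
Extrapolated tail: C_last / k_e = 1.09 / 0.223 = 4.888
AUC_0→∞ = 265.29 + 4.888 = 270.178 µg/mL·hr

AUC = 270 µg/mL·hr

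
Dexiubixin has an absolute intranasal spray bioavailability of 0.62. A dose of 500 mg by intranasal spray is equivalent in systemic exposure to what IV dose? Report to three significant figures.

Systemic exposure from an extravascular dose = F × D_ev, so the equivalent IV dose is F × D_ev.
D_iv = F × D_ev = 0.62 × 500 = 310 mg

D_iv = 310 mg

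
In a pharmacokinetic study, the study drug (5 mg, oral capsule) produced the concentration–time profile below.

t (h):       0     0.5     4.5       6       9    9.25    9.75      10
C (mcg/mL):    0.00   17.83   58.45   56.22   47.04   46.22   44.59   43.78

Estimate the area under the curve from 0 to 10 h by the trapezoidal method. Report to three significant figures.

Trapezoidal AUC_0→10:
  [0→0.5]: (0.00+17.83)/2 × 0.5 = 4.4575
  [0.5→4.5]: (17.83+58.45)/2 × 4 = 152.56
  [4.5→6]: (58.45+56.22)/2 × 1.5 = 86.0025
  [6→9]: (56.22+47.04)/2 × 3 = 154.89
  [9→9.25]: (47.04+46.22)/2 × 0.25 = 11.6575
  [9.25→9.75]: (46.22+44.59)/2 × 0.5 = 22.7025
  [9.75→10]: (44.59+43.78)/2 × 0.25 = 11.04625
  Sum = 443.31625 mcg/mL·h

AUC = 443 mcg/mL·h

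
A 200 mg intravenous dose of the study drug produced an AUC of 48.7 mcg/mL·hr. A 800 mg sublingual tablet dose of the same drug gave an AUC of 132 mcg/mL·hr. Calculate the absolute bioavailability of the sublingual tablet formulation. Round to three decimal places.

F = (AUC_ev / D_ev) / (AUC_iv / D_iv)
  = (132/800) / (48.7/200)
  = 0.165 / 0.2435 = 0.6776

F = 0.678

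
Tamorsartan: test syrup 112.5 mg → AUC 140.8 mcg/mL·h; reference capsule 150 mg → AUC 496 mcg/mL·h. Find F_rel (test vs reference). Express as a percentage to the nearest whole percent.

F_rel = 38%

F_rel = (AUC_test/D_test) / (AUC_ref/D_ref)
      = (140.8/112.5) / (496/150)
      = 1.25156 / 3.30667 = 0.3785 = 37.85%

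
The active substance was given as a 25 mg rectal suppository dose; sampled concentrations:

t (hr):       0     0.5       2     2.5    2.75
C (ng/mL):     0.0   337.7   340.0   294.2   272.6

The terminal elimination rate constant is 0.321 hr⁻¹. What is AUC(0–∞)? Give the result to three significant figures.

AUC = 1670 ng/mL·hr

Trapezoidal AUC_0→2.75:
  [0→0.5]: (0.0+337.7)/2 × 0.5 = 84.425
  [0.5→2]: (337.7+340.0)/2 × 1.5 = 508.275
  [2→2.5]: (340.0+294.2)/2 × 0.5 = 158.55
  [2.5→2.75]: (294.2+272.6)/2 × 0.25 = 70.85
  Sum = 822.1 ng/mL·hr
Extrapolated tail: C_last / k_e = 272.6 / 0.321 = 849.221
AUC_0→∞ = 822.1 + 849.221 = 1671.321 ng/mL·hr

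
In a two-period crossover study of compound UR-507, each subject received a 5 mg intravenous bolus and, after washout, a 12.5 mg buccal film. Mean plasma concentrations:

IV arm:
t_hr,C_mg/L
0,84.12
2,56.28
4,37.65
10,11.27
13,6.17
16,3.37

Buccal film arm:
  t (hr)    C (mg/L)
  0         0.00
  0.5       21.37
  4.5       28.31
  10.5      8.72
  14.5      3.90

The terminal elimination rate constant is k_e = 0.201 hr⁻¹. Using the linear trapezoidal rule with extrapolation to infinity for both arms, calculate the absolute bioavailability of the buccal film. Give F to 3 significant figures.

F = 0.238

Trapezoidal AUC_0→16 (IV):
  [0→2]: (84.12+56.28)/2 × 2 = 140.4
  [2→4]: (56.28+37.65)/2 × 2 = 93.93
  [4→10]: (37.65+11.27)/2 × 6 = 146.76
  [10→13]: (11.27+6.17)/2 × 3 = 26.16
  [13→16]: (6.17+3.37)/2 × 3 = 14.31
  Sum = 421.56 mg/L·hr
IV tail: 3.37/0.201 = 16.766; AUC_iv,0→∞ = 421.56 + 16.766 = 438.326 mg/L·hr
Trapezoidal AUC_0→14.5 (buccal film):
  [0→0.5]: (0.00+21.37)/2 × 0.5 = 5.3425
  [0.5→4.5]: (21.37+28.31)/2 × 4 = 99.36
  [4.5→10.5]: (28.31+8.72)/2 × 6 = 111.09
  [10.5→14.5]: (8.72+3.90)/2 × 4 = 25.24
  Sum = 241.0325 mg/L·hr
buccal film tail: 3.90/0.201 = 19.403; AUC_ev,0→∞ = 241.0325 + 19.403 = 260.4355 mg/L·hr
F = (AUC_ev/D_ev)/(AUC_iv/D_iv) = (260.4355/12.5)/(438.326/5) = 20.83484/87.6652 = 0.2377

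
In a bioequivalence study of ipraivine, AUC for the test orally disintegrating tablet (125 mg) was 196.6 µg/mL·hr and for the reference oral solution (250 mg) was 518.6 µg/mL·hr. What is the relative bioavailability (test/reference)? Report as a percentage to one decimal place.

F_rel = 75.8%

F_rel = (AUC_test/D_test) / (AUC_ref/D_ref)
      = (196.6/125) / (518.6/250)
      = 1.5728 / 2.0744 = 0.7582 = 75.82%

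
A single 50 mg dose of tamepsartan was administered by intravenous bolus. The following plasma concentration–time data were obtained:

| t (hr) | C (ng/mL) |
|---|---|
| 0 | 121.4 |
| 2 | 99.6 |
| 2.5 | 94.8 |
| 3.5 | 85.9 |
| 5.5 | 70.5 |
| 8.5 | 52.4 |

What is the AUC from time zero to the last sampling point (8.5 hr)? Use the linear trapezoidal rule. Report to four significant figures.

AUC = 700.7 ng/mL·hr

Trapezoidal AUC_0→8.5:
  [0→2]: (121.4+99.6)/2 × 2 = 221.0
  [2→2.5]: (99.6+94.8)/2 × 0.5 = 48.6
  [2.5→3.5]: (94.8+85.9)/2 × 1 = 90.35
  [3.5→5.5]: (85.9+70.5)/2 × 2 = 156.4
  [5.5→8.5]: (70.5+52.4)/2 × 3 = 184.35
  Sum = 700.7 ng/mL·hr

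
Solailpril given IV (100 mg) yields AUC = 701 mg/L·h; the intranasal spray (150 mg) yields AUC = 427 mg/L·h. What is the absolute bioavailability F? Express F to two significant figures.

F = (AUC_ev / D_ev) / (AUC_iv / D_iv)
  = (427/150) / (701/100)
  = 2.84667 / 7.01 = 0.4061

F = 0.41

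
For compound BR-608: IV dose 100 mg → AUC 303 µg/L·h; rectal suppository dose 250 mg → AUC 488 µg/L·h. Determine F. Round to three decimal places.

F = 0.644

F = (AUC_ev / D_ev) / (AUC_iv / D_iv)
  = (488/250) / (303/100)
  = 1.952 / 3.03 = 0.6442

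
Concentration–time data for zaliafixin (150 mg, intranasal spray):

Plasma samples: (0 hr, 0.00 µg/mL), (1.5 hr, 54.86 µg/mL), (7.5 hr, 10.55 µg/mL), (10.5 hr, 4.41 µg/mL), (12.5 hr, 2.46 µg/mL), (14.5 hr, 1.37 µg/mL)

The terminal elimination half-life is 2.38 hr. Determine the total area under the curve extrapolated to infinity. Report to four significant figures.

Trapezoidal AUC_0→14.5:
  [0→1.5]: (0.00+54.86)/2 × 1.5 = 41.145
  [1.5→7.5]: (54.86+10.55)/2 × 6 = 196.23
  [7.5→10.5]: (10.55+4.41)/2 × 3 = 22.44
  [10.5→12.5]: (4.41+2.46)/2 × 2 = 6.87
  [12.5→14.5]: (2.46+1.37)/2 × 2 = 3.83
  Sum = 270.515 µg/mL·hr
k_e = ln2 / t½ = 0.693147 / 2.38 = 0.2912 hr^-1
Extrapolated tail: C_last / k_e = 1.37 / 0.2912 = 4.705
AUC_0→∞ = 270.515 + 4.705 = 275.22 µg/mL·hr

AUC = 275.2 µg/mL·hr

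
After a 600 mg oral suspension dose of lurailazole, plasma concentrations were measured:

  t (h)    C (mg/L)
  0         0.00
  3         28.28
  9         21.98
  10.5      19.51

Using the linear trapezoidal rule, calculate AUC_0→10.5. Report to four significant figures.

AUC = 224.3 mg/L·h

Trapezoidal AUC_0→10.5:
  [0→3]: (0.00+28.28)/2 × 3 = 42.42
  [3→9]: (28.28+21.98)/2 × 6 = 150.78
  [9→10.5]: (21.98+19.51)/2 × 1.5 = 31.1175
  Sum = 224.3175 mg/L·h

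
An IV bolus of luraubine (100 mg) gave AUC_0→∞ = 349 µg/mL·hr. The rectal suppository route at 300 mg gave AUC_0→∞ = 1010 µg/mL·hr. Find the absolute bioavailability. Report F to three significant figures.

F = (AUC_ev / D_ev) / (AUC_iv / D_iv)
  = (1010/300) / (349/100)
  = 3.36667 / 3.49 = 0.9647

F = 0.965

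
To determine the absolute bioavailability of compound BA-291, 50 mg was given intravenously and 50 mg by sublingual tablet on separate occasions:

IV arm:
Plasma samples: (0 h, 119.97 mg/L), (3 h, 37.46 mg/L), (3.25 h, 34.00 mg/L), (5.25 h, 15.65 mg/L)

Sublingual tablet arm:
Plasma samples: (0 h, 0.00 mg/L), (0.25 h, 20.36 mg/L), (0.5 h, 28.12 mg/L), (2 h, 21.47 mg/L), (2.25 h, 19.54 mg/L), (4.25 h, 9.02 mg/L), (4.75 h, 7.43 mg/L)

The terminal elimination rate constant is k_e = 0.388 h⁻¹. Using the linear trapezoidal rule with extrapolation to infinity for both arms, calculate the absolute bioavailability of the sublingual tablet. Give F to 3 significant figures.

Trapezoidal AUC_0→5.25 (IV):
  [0→3]: (119.97+37.46)/2 × 3 = 236.145
  [3→3.25]: (37.46+34.00)/2 × 0.25 = 8.9325
  [3.25→5.25]: (34.00+15.65)/2 × 2 = 49.65
  Sum = 294.7275 mg/L·h
IV tail: 15.65/0.388 = 40.335; AUC_iv,0→∞ = 294.7275 + 40.335 = 335.0625 mg/L·h
Trapezoidal AUC_0→4.75 (sublingual tablet):
  [0→0.25]: (0.00+20.36)/2 × 0.25 = 2.545
  [0.25→0.5]: (20.36+28.12)/2 × 0.25 = 6.06
  [0.5→2]: (28.12+21.47)/2 × 1.5 = 37.1925
  [2→2.25]: (21.47+19.54)/2 × 0.25 = 5.12625
  [2.25→4.25]: (19.54+9.02)/2 × 2 = 28.56
  [4.25→4.75]: (9.02+7.43)/2 × 0.5 = 4.1125
  Sum = 83.59625 mg/L·h
sublingual tablet tail: 7.43/0.388 = 19.149; AUC_ev,0→∞ = 83.59625 + 19.149 = 102.74525 mg/L·h
F = (AUC_ev/D_ev)/(AUC_iv/D_iv) = (102.74525/50)/(335.0625/50) = 2.054905/6.70125 = 0.3066

F = 0.307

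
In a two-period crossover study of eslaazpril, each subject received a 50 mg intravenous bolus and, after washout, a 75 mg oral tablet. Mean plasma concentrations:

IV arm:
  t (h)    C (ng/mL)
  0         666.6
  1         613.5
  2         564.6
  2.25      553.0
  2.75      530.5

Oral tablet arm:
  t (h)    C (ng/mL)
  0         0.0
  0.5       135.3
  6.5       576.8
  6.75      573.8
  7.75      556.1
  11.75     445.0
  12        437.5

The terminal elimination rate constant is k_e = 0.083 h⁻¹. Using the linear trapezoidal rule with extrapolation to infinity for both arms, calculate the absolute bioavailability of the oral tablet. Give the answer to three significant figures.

Trapezoidal AUC_0→2.75 (IV):
  [0→1]: (666.6+613.5)/2 × 1 = 640.05
  [1→2]: (613.5+564.6)/2 × 1 = 589.05
  [2→2.25]: (564.6+553.0)/2 × 0.25 = 139.7
  [2.25→2.75]: (553.0+530.5)/2 × 0.5 = 270.875
  Sum = 1639.675 ng/mL·h
IV tail: 530.5/0.083 = 6391.566; AUC_iv,0→∞ = 1639.675 + 6391.566 = 8031.241 ng/mL·h
Trapezoidal AUC_0→12 (oral tablet):
  [0→0.5]: (0.0+135.3)/2 × 0.5 = 33.825
  [0.5→6.5]: (135.3+576.8)/2 × 6 = 2136.3
  [6.5→6.75]: (576.8+573.8)/2 × 0.25 = 143.825
  [6.75→7.75]: (573.8+556.1)/2 × 1 = 564.95
  [7.75→11.75]: (556.1+445.0)/2 × 4 = 2002.2
  [11.75→12]: (445.0+437.5)/2 × 0.25 = 110.3125
  Sum = 4991.4125 ng/mL·h
oral tablet tail: 437.5/0.083 = 5271.084; AUC_ev,0→∞ = 4991.4125 + 5271.084 = 10262.4965 ng/mL·h
F = (AUC_ev/D_ev)/(AUC_iv/D_iv) = (10262.4965/75)/(8031.241/50) = 136.833/160.62482 = 0.8519

F = 0.852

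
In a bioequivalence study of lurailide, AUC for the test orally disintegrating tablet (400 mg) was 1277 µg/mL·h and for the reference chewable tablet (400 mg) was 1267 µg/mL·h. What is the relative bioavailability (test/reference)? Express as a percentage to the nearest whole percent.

F_rel = (AUC_test/D_test) / (AUC_ref/D_ref)
      = (1277/400) / (1267/400)
      = 3.1925 / 3.1675 = 1.0079 = 100.79%

F_rel = 101%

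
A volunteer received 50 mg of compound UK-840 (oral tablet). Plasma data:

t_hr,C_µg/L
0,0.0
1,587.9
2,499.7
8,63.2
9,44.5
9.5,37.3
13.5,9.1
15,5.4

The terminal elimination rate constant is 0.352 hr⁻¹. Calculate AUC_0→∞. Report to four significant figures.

Trapezoidal AUC_0→15:
  [0→1]: (0.0+587.9)/2 × 1 = 293.95
  [1→2]: (587.9+499.7)/2 × 1 = 543.8
  [2→8]: (499.7+63.2)/2 × 6 = 1688.7
  [8→9]: (63.2+44.5)/2 × 1 = 53.85
  [9→9.5]: (44.5+37.3)/2 × 0.5 = 20.45
  [9.5→13.5]: (37.3+9.1)/2 × 4 = 92.8
  [13.5→15]: (9.1+5.4)/2 × 1.5 = 10.875
  Sum = 2704.425 µg/L·hr
Extrapolated tail: C_last / k_e = 5.4 / 0.352 = 15.341
AUC_0→∞ = 2704.425 + 15.341 = 2719.766 µg/L·hr

AUC = 2720 µg/L·hr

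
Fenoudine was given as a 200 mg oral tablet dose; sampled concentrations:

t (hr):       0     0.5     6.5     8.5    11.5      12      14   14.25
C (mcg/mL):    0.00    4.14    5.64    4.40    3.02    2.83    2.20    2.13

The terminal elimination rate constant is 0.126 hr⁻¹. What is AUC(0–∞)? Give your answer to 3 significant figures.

AUC = 75.5 mcg/mL·hr

Trapezoidal AUC_0→14.25:
  [0→0.5]: (0.00+4.14)/2 × 0.5 = 1.035
  [0.5→6.5]: (4.14+5.64)/2 × 6 = 29.34
  [6.5→8.5]: (5.64+4.40)/2 × 2 = 10.04
  [8.5→11.5]: (4.40+3.02)/2 × 3 = 11.13
  [11.5→12]: (3.02+2.83)/2 × 0.5 = 1.4625
  [12→14]: (2.83+2.20)/2 × 2 = 5.03
  [14→14.25]: (2.20+2.13)/2 × 0.25 = 0.54125
  Sum = 58.57875 mcg/mL·hr
Extrapolated tail: C_last / k_e = 2.13 / 0.126 = 16.905
AUC_0→∞ = 58.57875 + 16.905 = 75.48375 mcg/mL·hr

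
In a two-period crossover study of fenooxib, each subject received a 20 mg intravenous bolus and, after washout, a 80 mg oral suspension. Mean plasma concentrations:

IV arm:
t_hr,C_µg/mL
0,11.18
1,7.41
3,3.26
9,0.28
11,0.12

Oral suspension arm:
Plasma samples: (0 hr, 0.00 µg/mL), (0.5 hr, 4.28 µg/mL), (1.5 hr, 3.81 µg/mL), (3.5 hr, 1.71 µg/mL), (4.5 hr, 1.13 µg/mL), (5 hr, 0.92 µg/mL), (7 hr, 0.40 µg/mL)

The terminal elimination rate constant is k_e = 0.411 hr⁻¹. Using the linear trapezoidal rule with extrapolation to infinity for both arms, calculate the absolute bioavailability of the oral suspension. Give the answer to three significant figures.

Trapezoidal AUC_0→11 (IV):
  [0→1]: (11.18+7.41)/2 × 1 = 9.295
  [1→3]: (7.41+3.26)/2 × 2 = 10.67
  [3→9]: (3.26+0.28)/2 × 6 = 10.62
  [9→11]: (0.28+0.12)/2 × 2 = 0.4
  Sum = 30.985 µg/mL·hr
IV tail: 0.12/0.411 = 0.292; AUC_iv,0→∞ = 30.985 + 0.292 = 31.277 µg/mL·hr
Trapezoidal AUC_0→7 (oral suspension):
  [0→0.5]: (0.00+4.28)/2 × 0.5 = 1.07
  [0.5→1.5]: (4.28+3.81)/2 × 1 = 4.045
  [1.5→3.5]: (3.81+1.71)/2 × 2 = 5.52
  [3.5→4.5]: (1.71+1.13)/2 × 1 = 1.42
  [4.5→5]: (1.13+0.92)/2 × 0.5 = 0.5125
  [5→7]: (0.92+0.40)/2 × 2 = 1.32
  Sum = 13.8875 µg/mL·hr
oral suspension tail: 0.40/0.411 = 0.973; AUC_ev,0→∞ = 13.8875 + 0.973 = 14.8605 µg/mL·hr
F = (AUC_ev/D_ev)/(AUC_iv/D_iv) = (14.8605/80)/(31.277/20) = 0.18575625/1.56385 = 0.1188

F = 0.119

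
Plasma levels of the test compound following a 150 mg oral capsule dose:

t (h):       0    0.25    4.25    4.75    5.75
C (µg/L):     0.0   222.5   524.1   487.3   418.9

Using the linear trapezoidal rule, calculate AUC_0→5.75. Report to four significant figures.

AUC = 2227 µg/L·h

Trapezoidal AUC_0→5.75:
  [0→0.25]: (0.0+222.5)/2 × 0.25 = 27.8125
  [0.25→4.25]: (222.5+524.1)/2 × 4 = 1493.2
  [4.25→4.75]: (524.1+487.3)/2 × 0.5 = 252.85
  [4.75→5.75]: (487.3+418.9)/2 × 1 = 453.1
  Sum = 2226.9625 µg/L·h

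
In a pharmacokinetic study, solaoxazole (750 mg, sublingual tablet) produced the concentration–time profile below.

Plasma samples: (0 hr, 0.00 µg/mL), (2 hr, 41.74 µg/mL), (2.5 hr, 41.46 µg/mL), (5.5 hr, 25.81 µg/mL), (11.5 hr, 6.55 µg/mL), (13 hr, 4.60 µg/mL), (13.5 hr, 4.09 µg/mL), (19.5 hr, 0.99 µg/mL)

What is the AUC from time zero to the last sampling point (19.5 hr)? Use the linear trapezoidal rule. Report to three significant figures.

AUC = 286 µg/mL·hr

Trapezoidal AUC_0→19.5:
  [0→2]: (0.00+41.74)/2 × 2 = 41.74
  [2→2.5]: (41.74+41.46)/2 × 0.5 = 20.8
  [2.5→5.5]: (41.46+25.81)/2 × 3 = 100.905
  [5.5→11.5]: (25.81+6.55)/2 × 6 = 97.08
  [11.5→13]: (6.55+4.60)/2 × 1.5 = 8.3625
  [13→13.5]: (4.60+4.09)/2 × 0.5 = 2.1725
  [13.5→19.5]: (4.09+0.99)/2 × 6 = 15.24
  Sum = 286.3 µg/mL·hr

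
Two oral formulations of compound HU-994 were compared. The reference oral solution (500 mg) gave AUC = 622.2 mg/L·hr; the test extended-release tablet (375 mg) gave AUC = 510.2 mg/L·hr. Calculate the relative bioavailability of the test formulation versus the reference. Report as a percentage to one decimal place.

F_rel = (AUC_test/D_test) / (AUC_ref/D_ref)
      = (510.2/375) / (622.2/500)
      = 1.36053 / 1.2444 = 1.0933 = 109.33%

F_rel = 109.3%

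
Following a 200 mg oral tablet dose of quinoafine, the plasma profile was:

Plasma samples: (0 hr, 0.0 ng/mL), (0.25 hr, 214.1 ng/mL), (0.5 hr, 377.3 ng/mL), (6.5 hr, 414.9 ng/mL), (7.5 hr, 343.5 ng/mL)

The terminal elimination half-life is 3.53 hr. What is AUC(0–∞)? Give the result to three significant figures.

Trapezoidal AUC_0→7.5:
  [0→0.25]: (0.0+214.1)/2 × 0.25 = 26.7625
  [0.25→0.5]: (214.1+377.3)/2 × 0.25 = 73.925
  [0.5→6.5]: (377.3+414.9)/2 × 6 = 2376.6
  [6.5→7.5]: (414.9+343.5)/2 × 1 = 379.2
  Sum = 2856.4875 ng/mL·hr
k_e = ln2 / t½ = 0.693147 / 3.53 = 0.1964 hr^-1
Extrapolated tail: C_last / k_e = 343.5 / 0.1964 = 1748.982
AUC_0→∞ = 2856.4875 + 1748.982 = 4605.4695 ng/mL·hr

AUC = 4610 ng/mL·hr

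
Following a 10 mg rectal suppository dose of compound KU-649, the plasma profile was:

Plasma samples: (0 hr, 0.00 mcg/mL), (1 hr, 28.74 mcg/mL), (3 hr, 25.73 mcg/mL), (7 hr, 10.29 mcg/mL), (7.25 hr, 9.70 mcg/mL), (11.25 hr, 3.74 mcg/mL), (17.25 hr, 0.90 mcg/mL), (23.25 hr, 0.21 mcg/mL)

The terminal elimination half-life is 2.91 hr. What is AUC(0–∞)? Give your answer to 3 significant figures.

AUC = 188 mcg/mL·hr

Trapezoidal AUC_0→23.25:
  [0→1]: (0.00+28.74)/2 × 1 = 14.37
  [1→3]: (28.74+25.73)/2 × 2 = 54.47
  [3→7]: (25.73+10.29)/2 × 4 = 72.04
  [7→7.25]: (10.29+9.70)/2 × 0.25 = 2.49875
  [7.25→11.25]: (9.70+3.74)/2 × 4 = 26.88
  [11.25→17.25]: (3.74+0.90)/2 × 6 = 13.92
  [17.25→23.25]: (0.90+0.21)/2 × 6 = 3.33
  Sum = 187.50875 mcg/mL·hr
k_e = ln2 / t½ = 0.693147 / 2.91 = 0.2382 hr^-1
Extrapolated tail: C_last / k_e = 0.21 / 0.2382 = 0.882
AUC_0→∞ = 187.50875 + 0.882 = 188.39075 mcg/mL·hr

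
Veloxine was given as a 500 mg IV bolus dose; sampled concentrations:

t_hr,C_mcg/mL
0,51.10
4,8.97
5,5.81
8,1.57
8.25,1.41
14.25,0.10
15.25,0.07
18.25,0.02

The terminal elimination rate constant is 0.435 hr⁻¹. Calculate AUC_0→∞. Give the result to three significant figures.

Trapezoidal AUC_0→18.25:
  [0→4]: (51.10+8.97)/2 × 4 = 120.14
  [4→5]: (8.97+5.81)/2 × 1 = 7.39
  [5→8]: (5.81+1.57)/2 × 3 = 11.07
  [8→8.25]: (1.57+1.41)/2 × 0.25 = 0.3725
  [8.25→14.25]: (1.41+0.10)/2 × 6 = 4.53
  [14.25→15.25]: (0.10+0.07)/2 × 1 = 0.085
  [15.25→18.25]: (0.07+0.02)/2 × 3 = 0.135
  Sum = 143.7225 mcg/mL·hr
Extrapolated tail: C_last / k_e = 0.02 / 0.435 = 0.046
AUC_0→∞ = 143.7225 + 0.046 = 143.7685 mcg/mL·hr

AUC = 144 mcg/mL·hr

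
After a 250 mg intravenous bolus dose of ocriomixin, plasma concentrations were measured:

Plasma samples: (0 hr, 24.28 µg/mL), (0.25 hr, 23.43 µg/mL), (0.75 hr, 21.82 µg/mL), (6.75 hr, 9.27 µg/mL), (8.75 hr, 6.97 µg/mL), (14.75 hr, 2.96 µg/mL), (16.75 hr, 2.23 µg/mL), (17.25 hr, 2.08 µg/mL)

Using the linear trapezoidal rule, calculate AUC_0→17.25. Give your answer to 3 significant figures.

AUC = 163 µg/mL·hr

Trapezoidal AUC_0→17.25:
  [0→0.25]: (24.28+23.43)/2 × 0.25 = 5.96375
  [0.25→0.75]: (23.43+21.82)/2 × 0.5 = 11.3125
  [0.75→6.75]: (21.82+9.27)/2 × 6 = 93.27
  [6.75→8.75]: (9.27+6.97)/2 × 2 = 16.24
  [8.75→14.75]: (6.97+2.96)/2 × 6 = 29.79
  [14.75→16.75]: (2.96+2.23)/2 × 2 = 5.19
  [16.75→17.25]: (2.23+2.08)/2 × 0.5 = 1.0775
  Sum = 162.84375 µg/mL·hr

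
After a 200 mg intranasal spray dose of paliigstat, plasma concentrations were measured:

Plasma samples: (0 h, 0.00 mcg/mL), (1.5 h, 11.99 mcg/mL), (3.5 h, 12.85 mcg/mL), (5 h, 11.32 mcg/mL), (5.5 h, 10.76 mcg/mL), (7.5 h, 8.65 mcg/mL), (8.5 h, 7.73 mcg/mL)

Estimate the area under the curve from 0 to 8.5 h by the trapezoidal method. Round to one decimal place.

AUC = 85.1 mcg/mL·h

Trapezoidal AUC_0→8.5:
  [0→1.5]: (0.00+11.99)/2 × 1.5 = 8.9925
  [1.5→3.5]: (11.99+12.85)/2 × 2 = 24.84
  [3.5→5]: (12.85+11.32)/2 × 1.5 = 18.1275
  [5→5.5]: (11.32+10.76)/2 × 0.5 = 5.52
  [5.5→7.5]: (10.76+8.65)/2 × 2 = 19.41
  [7.5→8.5]: (8.65+7.73)/2 × 1 = 8.19
  Sum = 85.08 mcg/mL·h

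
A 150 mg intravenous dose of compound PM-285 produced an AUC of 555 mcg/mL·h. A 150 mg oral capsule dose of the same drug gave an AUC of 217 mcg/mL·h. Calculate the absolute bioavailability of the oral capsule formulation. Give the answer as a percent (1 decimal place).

F = 39.1%

F = (AUC_ev / D_ev) / (AUC_iv / D_iv)
  = (217/150) / (555/150)
  = 1.44667 / 3.7 = 0.3910
  = 39.10%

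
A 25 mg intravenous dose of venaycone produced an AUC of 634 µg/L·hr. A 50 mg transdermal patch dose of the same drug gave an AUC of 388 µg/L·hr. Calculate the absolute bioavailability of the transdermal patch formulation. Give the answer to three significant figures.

F = 0.306

F = (AUC_ev / D_ev) / (AUC_iv / D_iv)
  = (388/50) / (634/25)
  = 7.76 / 25.36 = 0.3060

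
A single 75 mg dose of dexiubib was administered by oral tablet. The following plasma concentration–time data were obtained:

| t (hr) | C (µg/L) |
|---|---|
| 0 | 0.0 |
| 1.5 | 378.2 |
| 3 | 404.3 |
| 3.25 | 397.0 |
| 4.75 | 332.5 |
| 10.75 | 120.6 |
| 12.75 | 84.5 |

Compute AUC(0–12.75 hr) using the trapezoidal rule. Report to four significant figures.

Trapezoidal AUC_0→12.75:
  [0→1.5]: (0.0+378.2)/2 × 1.5 = 283.65
  [1.5→3]: (378.2+404.3)/2 × 1.5 = 586.875
  [3→3.25]: (404.3+397.0)/2 × 0.25 = 100.1625
  [3.25→4.75]: (397.0+332.5)/2 × 1.5 = 547.125
  [4.75→10.75]: (332.5+120.6)/2 × 6 = 1359.3
  [10.75→12.75]: (120.6+84.5)/2 × 2 = 205.1
  Sum = 3082.2125 µg/L·hr

AUC = 3082 µg/L·hr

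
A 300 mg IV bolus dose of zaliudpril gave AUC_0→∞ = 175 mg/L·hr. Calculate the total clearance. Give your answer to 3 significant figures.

CL = Dose_iv / AUC_0→∞
   = 300 / 175 = 1.71429 L/hr

CL = 1.71 L/hr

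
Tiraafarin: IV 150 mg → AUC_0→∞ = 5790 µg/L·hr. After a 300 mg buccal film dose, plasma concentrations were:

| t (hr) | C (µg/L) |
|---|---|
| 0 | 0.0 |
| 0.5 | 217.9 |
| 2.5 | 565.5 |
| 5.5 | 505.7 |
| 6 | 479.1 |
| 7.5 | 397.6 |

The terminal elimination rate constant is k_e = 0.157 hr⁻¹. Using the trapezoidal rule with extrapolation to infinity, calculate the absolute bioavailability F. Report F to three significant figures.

Trapezoidal AUC_0→7.5 (buccal film):
  [0→0.5]: (0.0+217.9)/2 × 0.5 = 54.475
  [0.5→2.5]: (217.9+565.5)/2 × 2 = 783.4
  [2.5→5.5]: (565.5+505.7)/2 × 3 = 1606.8
  [5.5→6]: (505.7+479.1)/2 × 0.5 = 246.2
  [6→7.5]: (479.1+397.6)/2 × 1.5 = 657.525
  Sum = 3348.4 µg/L·hr
Tail: C_last/k_e = 397.6/0.157 = 2532.484
AUC_0→∞ (buccal film) = 3348.4 + 2532.484 = 5880.884 µg/L·hr
F = (AUC_ev/D_ev)/(AUC_iv/D_iv) = (5880.884/300)/(5790/150) = 19.6029/38.6 = 0.5078

F = 0.508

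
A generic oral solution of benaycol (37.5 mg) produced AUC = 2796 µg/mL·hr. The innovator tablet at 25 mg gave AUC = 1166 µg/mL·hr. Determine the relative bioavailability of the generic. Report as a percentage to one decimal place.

F_rel = (AUC_test/D_test) / (AUC_ref/D_ref)
      = (2796/37.5) / (1166/25)
      = 74.56 / 46.64 = 1.5986 = 159.86%

F_rel = 159.9%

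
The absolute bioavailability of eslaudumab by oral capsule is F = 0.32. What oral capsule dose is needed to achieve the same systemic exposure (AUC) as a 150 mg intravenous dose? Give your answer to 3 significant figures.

D_oral = 469 mg

For equal systemic exposure: F × D_ev = D_iv
D_ev = D_iv / F = 150 / 0.32 = 468.75 mg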